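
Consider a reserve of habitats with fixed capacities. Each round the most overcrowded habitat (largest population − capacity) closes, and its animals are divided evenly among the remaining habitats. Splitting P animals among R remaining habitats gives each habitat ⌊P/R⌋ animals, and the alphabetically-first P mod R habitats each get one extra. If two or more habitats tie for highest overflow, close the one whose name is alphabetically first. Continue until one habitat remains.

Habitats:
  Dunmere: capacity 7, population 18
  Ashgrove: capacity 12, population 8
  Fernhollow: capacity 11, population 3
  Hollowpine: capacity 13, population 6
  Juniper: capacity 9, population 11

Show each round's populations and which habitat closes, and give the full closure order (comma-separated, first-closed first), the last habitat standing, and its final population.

Closure order: Dunmere, Juniper, Ashgrove, Fernhollow
Last habitat: Hollowpine with 46 animals

Round 1: Ashgrove=8 Dunmere=18 Fernhollow=3 Hollowpine=6 Juniper=11 → close Dunmere (overflow 11)
  18÷4 = 4 each, +1 to first 2
Round 2: Ashgrove=13 Fernhollow=8 Hollowpine=10 Juniper=15 → close Juniper (overflow 6)
  15÷3 = 5 each, +1 to first 0
Round 3: Ashgrove=18 Fernhollow=13 Hollowpine=15 → close Ashgrove (overflow 6)
  18÷2 = 9 each, +1 to first 0
Round 4: Fernhollow=22 Hollowpine=24 → close Fernhollow (overflow 11)
  22÷1 = 22 each, +1 to first 0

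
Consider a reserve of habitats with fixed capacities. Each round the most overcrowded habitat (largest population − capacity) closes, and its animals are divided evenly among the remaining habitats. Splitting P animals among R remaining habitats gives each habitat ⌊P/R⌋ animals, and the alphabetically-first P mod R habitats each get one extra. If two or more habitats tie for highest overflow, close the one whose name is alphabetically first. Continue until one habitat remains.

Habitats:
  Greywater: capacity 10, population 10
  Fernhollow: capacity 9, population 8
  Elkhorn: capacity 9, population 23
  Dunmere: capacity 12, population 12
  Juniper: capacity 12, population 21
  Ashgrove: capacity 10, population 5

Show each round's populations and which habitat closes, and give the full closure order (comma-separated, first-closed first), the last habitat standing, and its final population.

Closure order: Elkhorn, Juniper, Dunmere, Fernhollow, Greywater
Last habitat: Ashgrove with 79 animals

Round 1: Ashgrove=5 Dunmere=12 Elkhorn=23 Fernhollow=8 Greywater=10 Juniper=21 → close Elkhorn (overflow 14)
  23÷5 = 4 each, +1 to first 3
Round 2: Ashgrove=10 Dunmere=17 Fernhollow=13 Greywater=14 Juniper=25 → close Juniper (overflow 13)
  25÷4 = 6 each, +1 to first 1
Round 3: Ashgrove=17 Dunmere=23 Fernhollow=19 Greywater=20 → close Dunmere (overflow 11)
  23÷3 = 7 each, +1 to first 2
Round 4: Ashgrove=25 Fernhollow=27 Greywater=27 → close Fernhollow (overflow 18)
  27÷2 = 13 each, +1 to first 1
Round 5: Ashgrove=39 Greywater=40 → close Greywater (overflow 30)
  40÷1 = 40 each, +1 to first 0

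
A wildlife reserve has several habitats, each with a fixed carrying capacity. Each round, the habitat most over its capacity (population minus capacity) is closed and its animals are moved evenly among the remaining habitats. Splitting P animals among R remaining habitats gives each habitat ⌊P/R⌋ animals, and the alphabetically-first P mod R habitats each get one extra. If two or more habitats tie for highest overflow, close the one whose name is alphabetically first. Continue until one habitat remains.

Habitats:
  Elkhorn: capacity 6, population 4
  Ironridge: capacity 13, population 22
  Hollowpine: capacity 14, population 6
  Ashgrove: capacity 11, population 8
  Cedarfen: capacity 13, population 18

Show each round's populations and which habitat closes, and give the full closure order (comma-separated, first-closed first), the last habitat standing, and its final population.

Round 1: Ashgrove=8 Cedarfen=18 Elkhorn=4 Hollowpine=6 Ironridge=22 → close Ironridge (overflow 9)
  22÷4 = 5 each, +1 to first 2
Round 2: Ashgrove=14 Cedarfen=24 Elkhorn=9 Hollowpine=11 → close Cedarfen (overflow 11)
  24÷3 = 8 each, +1 to first 0
Round 3: Ashgrove=22 Elkhorn=17 Hollowpine=19 → close Ashgrove (overflow 11)
  22÷2 = 11 each, +1 to first 0
Round 4: Elkhorn=28 Hollowpine=30 → close Elkhorn (overflow 22)
  28÷1 = 28 each, +1 to first 0

Closure order: Ironridge, Cedarfen, Ashgrove, Elkhorn
Last habitat: Hollowpine with 58 animals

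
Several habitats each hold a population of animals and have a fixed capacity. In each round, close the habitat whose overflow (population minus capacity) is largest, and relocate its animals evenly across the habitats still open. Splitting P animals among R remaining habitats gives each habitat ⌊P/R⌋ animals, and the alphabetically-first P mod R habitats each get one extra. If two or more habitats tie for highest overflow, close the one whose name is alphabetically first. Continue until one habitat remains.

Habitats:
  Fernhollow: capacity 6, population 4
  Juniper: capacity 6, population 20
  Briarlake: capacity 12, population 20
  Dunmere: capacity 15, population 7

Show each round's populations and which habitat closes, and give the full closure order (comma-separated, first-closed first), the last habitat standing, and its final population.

Closure order: Juniper, Briarlake, Fernhollow
Last habitat: Dunmere with 51 animals

Round 1: Briarlake=20 Dunmere=7 Fernhollow=4 Juniper=20 → close Juniper (overflow 14)
  20÷3 = 6 each, +1 to first 2
Round 2: Briarlake=27 Dunmere=14 Fernhollow=10 → close Briarlake (overflow 15)
  27÷2 = 13 each, +1 to first 1
Round 3: Dunmere=28 Fernhollow=23 → close Fernhollow (overflow 17)
  23÷1 = 23 each, +1 to first 0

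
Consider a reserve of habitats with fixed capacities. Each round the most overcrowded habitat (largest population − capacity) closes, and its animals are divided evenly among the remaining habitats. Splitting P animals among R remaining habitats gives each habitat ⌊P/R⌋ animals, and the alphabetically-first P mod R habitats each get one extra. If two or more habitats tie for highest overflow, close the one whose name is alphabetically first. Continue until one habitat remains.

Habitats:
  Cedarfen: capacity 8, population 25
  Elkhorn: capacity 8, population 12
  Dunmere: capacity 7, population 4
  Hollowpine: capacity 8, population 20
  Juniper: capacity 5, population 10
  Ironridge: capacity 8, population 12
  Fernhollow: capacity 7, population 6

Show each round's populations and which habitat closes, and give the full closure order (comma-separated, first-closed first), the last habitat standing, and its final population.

Round 1: Cedarfen=25 Dunmere=4 Elkhorn=12 Fernhollow=6 Hollowpine=20 Ironridge=12 Juniper=10 → close Cedarfen (overflow 17)
  25÷6 = 4 each, +1 to first 1
Round 2: Dunmere=9 Elkhorn=16 Fernhollow=10 Hollowpine=24 Ironridge=16 Juniper=14 → close Hollowpine (overflow 16)
  24÷5 = 4 each, +1 to first 4
Round 3: Dunmere=14 Elkhorn=21 Fernhollow=15 Ironridge=21 Juniper=18 → close Elkhorn (overflow 13)
  21÷4 = 5 each, +1 to first 1
Round 4: Dunmere=20 Fernhollow=20 Ironridge=26 Juniper=23 → close Ironridge (overflow 18)
  26÷3 = 8 each, +1 to first 2
Round 5: Dunmere=29 Fernhollow=29 Juniper=31 → close Juniper (overflow 26)
  31÷2 = 15 each, +1 to first 1
Round 6: Dunmere=45 Fernhollow=44 → close Dunmere (overflow 38)
  45÷1 = 45 each, +1 to first 0

Closure order: Cedarfen, Hollowpine, Elkhorn, Ironridge, Juniper, Dunmere
Last habitat: Fernhollow with 89 animals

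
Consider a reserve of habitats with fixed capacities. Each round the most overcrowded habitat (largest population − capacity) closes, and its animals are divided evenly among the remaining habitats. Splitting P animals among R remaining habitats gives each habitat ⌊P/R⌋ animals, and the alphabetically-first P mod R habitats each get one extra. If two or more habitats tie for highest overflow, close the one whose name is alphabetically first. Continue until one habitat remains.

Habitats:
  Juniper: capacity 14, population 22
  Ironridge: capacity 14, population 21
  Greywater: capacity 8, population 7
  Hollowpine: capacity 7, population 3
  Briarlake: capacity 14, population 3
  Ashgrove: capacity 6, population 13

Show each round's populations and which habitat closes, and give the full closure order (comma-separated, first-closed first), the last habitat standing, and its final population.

Closure order: Juniper, Ashgrove, Ironridge, Greywater, Hollowpine
Last habitat: Briarlake with 69 animals

Round 1: Ashgrove=13 Briarlake=3 Greywater=7 Hollowpine=3 Ironridge=21 Juniper=22 → close Juniper (overflow 8)
  22÷5 = 4 each, +1 to first 2
Round 2: Ashgrove=18 Briarlake=8 Greywater=11 Hollowpine=7 Ironridge=25 → close Ashgrove (overflow 12)
  18÷4 = 4 each, +1 to first 2
Round 3: Briarlake=13 Greywater=16 Hollowpine=11 Ironridge=29 → close Ironridge (overflow 15)
  29÷3 = 9 each, +1 to first 2
Round 4: Briarlake=23 Greywater=26 Hollowpine=20 → close Greywater (overflow 18)
  26÷2 = 13 each, +1 to first 0
Round 5: Briarlake=36 Hollowpine=33 → close Hollowpine (overflow 26)
  33÷1 = 33 each, +1 to first 0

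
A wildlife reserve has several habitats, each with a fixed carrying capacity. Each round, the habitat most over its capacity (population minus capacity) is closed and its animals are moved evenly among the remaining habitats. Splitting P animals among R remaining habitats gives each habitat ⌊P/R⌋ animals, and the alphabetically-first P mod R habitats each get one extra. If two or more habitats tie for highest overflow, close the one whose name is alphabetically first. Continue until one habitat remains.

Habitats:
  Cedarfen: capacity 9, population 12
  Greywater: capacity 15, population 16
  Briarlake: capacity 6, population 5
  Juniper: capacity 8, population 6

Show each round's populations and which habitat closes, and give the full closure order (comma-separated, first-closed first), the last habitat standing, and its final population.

Round 1: Briarlake=5 Cedarfen=12 Greywater=16 Juniper=6 → close Cedarfen (overflow 3)
  12÷3 = 4 each, +1 to first 0
Round 2: Briarlake=9 Greywater=20 Juniper=10 → close Greywater (overflow 5)
  20÷2 = 10 each, +1 to first 0
Round 3: Briarlake=19 Juniper=20 → close Briarlake (overflow 13)
  19÷1 = 19 each, +1 to first 0

Closure order: Cedarfen, Greywater, Briarlake
Last habitat: Juniper with 39 animals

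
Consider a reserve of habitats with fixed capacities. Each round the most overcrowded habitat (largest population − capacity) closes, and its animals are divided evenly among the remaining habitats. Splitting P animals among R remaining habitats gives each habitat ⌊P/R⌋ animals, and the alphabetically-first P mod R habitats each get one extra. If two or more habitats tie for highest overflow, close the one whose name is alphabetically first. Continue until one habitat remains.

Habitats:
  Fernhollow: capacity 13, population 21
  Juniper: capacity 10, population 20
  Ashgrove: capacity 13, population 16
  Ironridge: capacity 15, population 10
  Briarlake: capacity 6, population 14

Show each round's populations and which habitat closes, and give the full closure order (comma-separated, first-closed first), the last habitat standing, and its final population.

Closure order: Juniper, Briarlake, Fernhollow, Ashgrove
Last habitat: Ironridge with 81 animals

Round 1: Ashgrove=16 Briarlake=14 Fernhollow=21 Ironridge=10 Juniper=20 → close Juniper (overflow 10)
  20÷4 = 5 each, +1 to first 0
Round 2: Ashgrove=21 Briarlake=19 Fernhollow=26 Ironridge=15 → close Briarlake (overflow 13)
  19÷3 = 6 each, +1 to first 1
Round 3: Ashgrove=28 Fernhollow=32 Ironridge=21 → close Fernhollow (overflow 19)
  32÷2 = 16 each, +1 to first 0
Round 4: Ashgrove=44 Ironridge=37 → close Ashgrove (overflow 31)
  44÷1 = 44 each, +1 to first 0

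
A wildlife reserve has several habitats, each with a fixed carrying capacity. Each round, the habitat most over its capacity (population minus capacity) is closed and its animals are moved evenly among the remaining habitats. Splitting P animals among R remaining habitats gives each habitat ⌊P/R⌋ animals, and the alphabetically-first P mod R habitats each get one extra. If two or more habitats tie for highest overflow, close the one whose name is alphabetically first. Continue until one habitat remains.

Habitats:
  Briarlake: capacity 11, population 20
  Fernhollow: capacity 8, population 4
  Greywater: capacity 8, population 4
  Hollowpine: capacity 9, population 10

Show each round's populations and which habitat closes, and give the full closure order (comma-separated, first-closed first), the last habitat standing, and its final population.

Round 1: Briarlake=20 Fernhollow=4 Greywater=4 Hollowpine=10 → close Briarlake (overflow 9)
  20÷3 = 6 each, +1 to first 2
Round 2: Fernhollow=11 Greywater=11 Hollowpine=16 → close Hollowpine (overflow 7)
  16÷2 = 8 each, +1 to first 0
Round 3: Fernhollow=19 Greywater=19 → close Fernhollow (overflow 11)
  19÷1 = 19 each, +1 to first 0

Closure order: Briarlake, Hollowpine, Fernhollow
Last habitat: Greywater with 38 animals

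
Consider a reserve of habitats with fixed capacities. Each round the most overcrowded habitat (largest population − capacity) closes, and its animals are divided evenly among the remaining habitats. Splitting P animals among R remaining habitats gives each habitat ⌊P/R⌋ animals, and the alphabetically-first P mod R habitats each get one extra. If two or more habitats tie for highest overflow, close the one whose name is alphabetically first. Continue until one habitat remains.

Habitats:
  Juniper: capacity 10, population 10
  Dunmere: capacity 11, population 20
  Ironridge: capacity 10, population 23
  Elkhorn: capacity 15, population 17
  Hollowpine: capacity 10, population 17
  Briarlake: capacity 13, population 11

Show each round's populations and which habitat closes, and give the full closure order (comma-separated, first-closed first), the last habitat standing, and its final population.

Closure order: Ironridge, Dunmere, Hollowpine, Elkhorn, Briarlake
Last habitat: Juniper with 98 animals

Round 1: Briarlake=11 Dunmere=20 Elkhorn=17 Hollowpine=17 Ironridge=23 Juniper=10 → close Ironridge (overflow 13)
  23÷5 = 4 each, +1 to first 3
Round 2: Briarlake=16 Dunmere=25 Elkhorn=22 Hollowpine=21 Juniper=14 → close Dunmere (overflow 14)
  25÷4 = 6 each, +1 to first 1
Round 3: Briarlake=23 Elkhorn=28 Hollowpine=27 Juniper=20 → close Hollowpine (overflow 17)
  27÷3 = 9 each, +1 to first 0
Round 4: Briarlake=32 Elkhorn=37 Juniper=29 → close Elkhorn (overflow 22)
  37÷2 = 18 each, +1 to first 1
Round 5: Briarlake=51 Juniper=47 → close Briarlake (overflow 38)
  51÷1 = 51 each, +1 to first 0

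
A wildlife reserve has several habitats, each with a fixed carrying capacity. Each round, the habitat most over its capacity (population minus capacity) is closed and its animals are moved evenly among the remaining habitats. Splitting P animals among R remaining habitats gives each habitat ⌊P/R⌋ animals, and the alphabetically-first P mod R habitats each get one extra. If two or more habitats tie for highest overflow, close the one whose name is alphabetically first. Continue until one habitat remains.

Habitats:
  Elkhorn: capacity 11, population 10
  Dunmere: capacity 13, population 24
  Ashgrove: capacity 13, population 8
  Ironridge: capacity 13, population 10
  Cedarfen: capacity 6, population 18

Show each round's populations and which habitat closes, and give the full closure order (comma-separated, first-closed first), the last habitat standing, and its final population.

Closure order: Cedarfen, Dunmere, Elkhorn, Ashgrove
Last habitat: Ironridge with 70 animals

Round 1: Ashgrove=8 Cedarfen=18 Dunmere=24 Elkhorn=10 Ironridge=10 → close Cedarfen (overflow 12)
  18÷4 = 4 each, +1 to first 2
Round 2: Ashgrove=13 Dunmere=29 Elkhorn=14 Ironridge=14 → close Dunmere (overflow 16)
  29÷3 = 9 each, +1 to first 2
Round 3: Ashgrove=23 Elkhorn=24 Ironridge=23 → close Elkhorn (overflow 13)
  24÷2 = 12 each, +1 to first 0
Round 4: Ashgrove=35 Ironridge=35 → close Ashgrove (overflow 22)
  35÷1 = 35 each, +1 to first 0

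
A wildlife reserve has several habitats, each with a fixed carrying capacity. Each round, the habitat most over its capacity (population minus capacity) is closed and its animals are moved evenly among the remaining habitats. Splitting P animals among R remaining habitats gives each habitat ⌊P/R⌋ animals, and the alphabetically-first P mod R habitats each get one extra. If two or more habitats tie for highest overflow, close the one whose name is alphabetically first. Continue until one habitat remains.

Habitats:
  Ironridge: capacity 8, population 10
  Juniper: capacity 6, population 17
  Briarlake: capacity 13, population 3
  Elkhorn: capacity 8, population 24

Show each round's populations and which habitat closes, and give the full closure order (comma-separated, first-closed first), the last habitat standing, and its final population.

Closure order: Elkhorn, Juniper, Ironridge
Last habitat: Briarlake with 54 animals

Round 1: Briarlake=3 Elkhorn=24 Ironridge=10 Juniper=17 → close Elkhorn (overflow 16)
  24÷3 = 8 each, +1 to first 0
Round 2: Briarlake=11 Ironridge=18 Juniper=25 → close Juniper (overflow 19)
  25÷2 = 12 each, +1 to first 1
Round 3: Briarlake=24 Ironridge=30 → close Ironridge (overflow 22)
  30÷1 = 30 each, +1 to first 0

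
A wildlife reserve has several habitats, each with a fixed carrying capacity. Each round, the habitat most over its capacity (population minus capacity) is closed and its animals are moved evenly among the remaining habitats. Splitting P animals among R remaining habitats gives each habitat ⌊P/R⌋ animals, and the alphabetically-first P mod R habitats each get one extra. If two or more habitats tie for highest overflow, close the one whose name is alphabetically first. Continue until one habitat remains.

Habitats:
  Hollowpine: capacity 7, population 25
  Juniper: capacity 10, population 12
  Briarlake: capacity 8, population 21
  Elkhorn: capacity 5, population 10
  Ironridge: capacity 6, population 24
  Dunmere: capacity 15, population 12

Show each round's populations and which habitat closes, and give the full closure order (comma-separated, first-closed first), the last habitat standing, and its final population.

Round 1: Briarlake=21 Dunmere=12 Elkhorn=10 Hollowpine=25 Ironridge=24 Juniper=12 → close Hollowpine (overflow 18)
  25÷5 = 5 each, +1 to first 0
Round 2: Briarlake=26 Dunmere=17 Elkhorn=15 Ironridge=29 Juniper=17 → close Ironridge (overflow 23)
  29÷4 = 7 each, +1 to first 1
Round 3: Briarlake=34 Dunmere=24 Elkhorn=22 Juniper=24 → close Briarlake (overflow 26)
  34÷3 = 11 each, +1 to first 1
Round 4: Dunmere=36 Elkhorn=33 Juniper=35 → close Elkhorn (overflow 28)
  33÷2 = 16 each, +1 to first 1
Round 5: Dunmere=53 Juniper=51 → close Juniper (overflow 41)
  51÷1 = 51 each, +1 to first 0

Closure order: Hollowpine, Ironridge, Briarlake, Elkhorn, Juniper
Last habitat: Dunmere with 104 animals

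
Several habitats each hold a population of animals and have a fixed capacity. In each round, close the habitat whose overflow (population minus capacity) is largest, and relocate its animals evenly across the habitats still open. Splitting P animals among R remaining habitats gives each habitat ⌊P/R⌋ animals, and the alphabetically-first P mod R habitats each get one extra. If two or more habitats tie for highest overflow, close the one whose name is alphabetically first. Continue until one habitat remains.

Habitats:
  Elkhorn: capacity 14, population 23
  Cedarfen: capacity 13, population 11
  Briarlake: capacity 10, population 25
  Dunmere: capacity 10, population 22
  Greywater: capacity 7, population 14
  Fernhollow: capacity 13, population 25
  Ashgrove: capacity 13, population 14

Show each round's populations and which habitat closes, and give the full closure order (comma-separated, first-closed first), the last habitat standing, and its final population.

Closure order: Briarlake, Dunmere, Fernhollow, Elkhorn, Greywater, Ashgrove
Last habitat: Cedarfen with 134 animals

Round 1: Ashgrove=14 Briarlake=25 Cedarfen=11 Dunmere=22 Elkhorn=23 Fernhollow=25 Greywater=14 → close Briarlake (overflow 15)
  25÷6 = 4 each, +1 to first 1
Round 2: Ashgrove=19 Cedarfen=15 Dunmere=26 Elkhorn=27 Fernhollow=29 Greywater=18 → close Dunmere (overflow 16)
  26÷5 = 5 each, +1 to first 1
Round 3: Ashgrove=25 Cedarfen=20 Elkhorn=32 Fernhollow=34 Greywater=23 → close Fernhollow (overflow 21)
  34÷4 = 8 each, +1 to first 2
Round 4: Ashgrove=34 Cedarfen=29 Elkhorn=40 Greywater=31 → close Elkhorn (overflow 26)
  40÷3 = 13 each, +1 to first 1
Round 5: Ashgrove=48 Cedarfen=42 Greywater=44 → close Greywater (overflow 37)
  44÷2 = 22 each, +1 to first 0
Round 6: Ashgrove=70 Cedarfen=64 → close Ashgrove (overflow 57)
  70÷1 = 70 each, +1 to first 0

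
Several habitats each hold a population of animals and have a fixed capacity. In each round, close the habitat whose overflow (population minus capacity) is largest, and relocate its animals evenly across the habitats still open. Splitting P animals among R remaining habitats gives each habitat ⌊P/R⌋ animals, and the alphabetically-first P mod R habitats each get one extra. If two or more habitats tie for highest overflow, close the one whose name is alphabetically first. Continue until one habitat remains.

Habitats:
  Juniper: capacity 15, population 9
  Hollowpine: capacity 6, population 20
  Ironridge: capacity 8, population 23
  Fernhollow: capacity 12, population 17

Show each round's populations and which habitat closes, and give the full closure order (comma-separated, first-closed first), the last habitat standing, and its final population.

Closure order: Ironridge, Hollowpine, Fernhollow
Last habitat: Juniper with 69 animals

Round 1: Fernhollow=17 Hollowpine=20 Ironridge=23 Juniper=9 → close Ironridge (overflow 15)
  23÷3 = 7 each, +1 to first 2
Round 2: Fernhollow=25 Hollowpine=28 Juniper=16 → close Hollowpine (overflow 22)
  28÷2 = 14 each, +1 to first 0
Round 3: Fernhollow=39 Juniper=30 → close Fernhollow (overflow 27)
  39÷1 = 39 each, +1 to first 0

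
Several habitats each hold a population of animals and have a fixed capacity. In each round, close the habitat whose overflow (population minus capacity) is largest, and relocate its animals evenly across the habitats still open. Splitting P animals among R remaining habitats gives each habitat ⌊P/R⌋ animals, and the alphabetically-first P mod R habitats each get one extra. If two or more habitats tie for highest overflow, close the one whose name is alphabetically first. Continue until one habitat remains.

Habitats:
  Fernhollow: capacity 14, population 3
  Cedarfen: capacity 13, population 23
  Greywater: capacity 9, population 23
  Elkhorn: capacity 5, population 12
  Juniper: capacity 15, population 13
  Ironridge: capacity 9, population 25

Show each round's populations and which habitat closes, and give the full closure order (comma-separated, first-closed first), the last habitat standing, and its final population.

Round 1: Cedarfen=23 Elkhorn=12 Fernhollow=3 Greywater=23 Ironridge=25 Juniper=13 → close Ironridge (overflow 16)
  25÷5 = 5 each, +1 to first 0
Round 2: Cedarfen=28 Elkhorn=17 Fernhollow=8 Greywater=28 Juniper=18 → close Greywater (overflow 19)
  28÷4 = 7 each, +1 to first 0
Round 3: Cedarfen=35 Elkhorn=24 Fernhollow=15 Juniper=25 → close Cedarfen (overflow 22)
  35÷3 = 11 each, +1 to first 2
Round 4: Elkhorn=36 Fernhollow=27 Juniper=36 → close Elkhorn (overflow 31)
  36÷2 = 18 each, +1 to first 0
Round 5: Fernhollow=45 Juniper=54 → close Juniper (overflow 39)
  54÷1 = 54 each, +1 to first 0

Closure order: Ironridge, Greywater, Cedarfen, Elkhorn, Juniper
Last habitat: Fernhollow with 99 animals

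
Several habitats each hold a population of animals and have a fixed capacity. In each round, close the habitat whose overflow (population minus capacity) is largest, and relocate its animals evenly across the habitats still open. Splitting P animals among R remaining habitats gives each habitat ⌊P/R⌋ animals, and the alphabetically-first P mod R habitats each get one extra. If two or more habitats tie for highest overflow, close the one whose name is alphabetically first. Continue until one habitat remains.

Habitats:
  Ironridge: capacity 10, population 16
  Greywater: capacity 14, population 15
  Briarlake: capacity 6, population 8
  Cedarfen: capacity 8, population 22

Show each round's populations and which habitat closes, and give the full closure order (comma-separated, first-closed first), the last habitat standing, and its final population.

Round 1: Briarlake=8 Cedarfen=22 Greywater=15 Ironridge=16 → close Cedarfen (overflow 14)
  22÷3 = 7 each, +1 to first 1
Round 2: Briarlake=16 Greywater=22 Ironridge=23 → close Ironridge (overflow 13)
  23÷2 = 11 each, +1 to first 1
Round 3: Briarlake=28 Greywater=33 → close Briarlake (overflow 22)
  28÷1 = 28 each, +1 to first 0

Closure order: Cedarfen, Ironridge, Briarlake
Last habitat: Greywater with 61 animals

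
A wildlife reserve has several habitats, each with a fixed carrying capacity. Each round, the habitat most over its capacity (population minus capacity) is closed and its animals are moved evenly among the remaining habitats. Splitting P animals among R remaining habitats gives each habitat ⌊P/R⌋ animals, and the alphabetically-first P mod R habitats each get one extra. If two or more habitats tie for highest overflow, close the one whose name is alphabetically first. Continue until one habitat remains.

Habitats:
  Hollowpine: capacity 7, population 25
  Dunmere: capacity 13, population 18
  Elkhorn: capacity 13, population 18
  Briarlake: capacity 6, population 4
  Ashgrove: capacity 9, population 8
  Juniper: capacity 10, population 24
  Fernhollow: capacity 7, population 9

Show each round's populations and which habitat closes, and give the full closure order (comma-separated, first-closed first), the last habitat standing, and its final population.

Round 1: Ashgrove=8 Briarlake=4 Dunmere=18 Elkhorn=18 Fernhollow=9 Hollowpine=25 Juniper=24 → close Hollowpine (overflow 18)
  25÷6 = 4 each, +1 to first 1
Round 2: Ashgrove=13 Briarlake=8 Dunmere=22 Elkhorn=22 Fernhollow=13 Juniper=28 → close Juniper (overflow 18)
  28÷5 = 5 each, +1 to first 3
Round 3: Ashgrove=19 Briarlake=14 Dunmere=28 Elkhorn=27 Fernhollow=18 → close Dunmere (overflow 15)
  28÷4 = 7 each, +1 to first 0
Round 4: Ashgrove=26 Briarlake=21 Elkhorn=34 Fernhollow=25 → close Elkhorn (overflow 21)
  34÷3 = 11 each, +1 to first 1
Round 5: Ashgrove=38 Briarlake=32 Fernhollow=36 → close Ashgrove (overflow 29)
  38÷2 = 19 each, +1 to first 0
Round 6: Briarlake=51 Fernhollow=55 → close Fernhollow (overflow 48)
  55÷1 = 55 each, +1 to first 0

Closure order: Hollowpine, Juniper, Dunmere, Elkhorn, Ashgrove, Fernhollow
Last habitat: Briarlake with 106 animals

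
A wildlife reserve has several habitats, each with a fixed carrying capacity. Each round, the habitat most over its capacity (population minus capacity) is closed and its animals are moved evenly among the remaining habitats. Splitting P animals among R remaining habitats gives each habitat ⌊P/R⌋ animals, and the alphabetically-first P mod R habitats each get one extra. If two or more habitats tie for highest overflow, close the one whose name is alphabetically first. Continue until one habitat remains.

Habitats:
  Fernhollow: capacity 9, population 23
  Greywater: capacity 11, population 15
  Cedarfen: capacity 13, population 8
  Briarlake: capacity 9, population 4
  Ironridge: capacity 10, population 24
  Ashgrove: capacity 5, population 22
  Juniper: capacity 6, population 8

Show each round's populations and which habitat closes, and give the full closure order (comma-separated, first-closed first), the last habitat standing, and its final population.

Round 1: Ashgrove=22 Briarlake=4 Cedarfen=8 Fernhollow=23 Greywater=15 Ironridge=24 Juniper=8 → close Ashgrove (overflow 17)
  22÷6 = 3 each, +1 to first 4
Round 2: Briarlake=8 Cedarfen=12 Fernhollow=27 Greywater=19 Ironridge=27 Juniper=11 → close Fernhollow (overflow 18)
  27÷5 = 5 each, +1 to first 2
Round 3: Briarlake=14 Cedarfen=18 Greywater=24 Ironridge=32 Juniper=16 → close Ironridge (overflow 22)
  32÷4 = 8 each, +1 to first 0
Round 4: Briarlake=22 Cedarfen=26 Greywater=32 Juniper=24 → close Greywater (overflow 21)
  32÷3 = 10 each, +1 to first 2
Round 5: Briarlake=33 Cedarfen=37 Juniper=34 → close Juniper (overflow 28)
  34÷2 = 17 each, +1 to first 0
Round 6: Briarlake=50 Cedarfen=54 → close Briarlake (overflow 41)
  50÷1 = 50 each, +1 to first 0

Closure order: Ashgrove, Fernhollow, Ironridge, Greywater, Juniper, Briarlake
Last habitat: Cedarfen with 104 animals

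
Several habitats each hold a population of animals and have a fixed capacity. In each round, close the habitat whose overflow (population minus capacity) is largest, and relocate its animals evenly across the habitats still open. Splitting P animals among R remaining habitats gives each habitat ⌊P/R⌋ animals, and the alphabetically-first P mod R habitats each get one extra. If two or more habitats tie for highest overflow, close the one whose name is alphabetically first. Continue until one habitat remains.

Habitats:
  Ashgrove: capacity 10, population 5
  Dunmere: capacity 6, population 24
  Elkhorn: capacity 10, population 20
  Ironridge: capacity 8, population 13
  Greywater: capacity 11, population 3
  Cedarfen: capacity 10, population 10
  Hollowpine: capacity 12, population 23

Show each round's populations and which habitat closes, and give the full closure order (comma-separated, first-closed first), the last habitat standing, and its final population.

Closure order: Dunmere, Hollowpine, Elkhorn, Ironridge, Cedarfen, Ashgrove
Last habitat: Greywater with 98 animals

Round 1: Ashgrove=5 Cedarfen=10 Dunmere=24 Elkhorn=20 Greywater=3 Hollowpine=23 Ironridge=13 → close Dunmere (overflow 18)
  24÷6 = 4 each, +1 to first 0
Round 2: Ashgrove=9 Cedarfen=14 Elkhorn=24 Greywater=7 Hollowpine=27 Ironridge=17 → close Hollowpine (overflow 15)
  27÷5 = 5 each, +1 to first 2
Round 3: Ashgrove=15 Cedarfen=20 Elkhorn=29 Greywater=12 Ironridge=22 → close Elkhorn (overflow 19)
  29÷4 = 7 each, +1 to first 1
Round 4: Ashgrove=23 Cedarfen=27 Greywater=19 Ironridge=29 → close Ironridge (overflow 21)
  29÷3 = 9 each, +1 to first 2
Round 5: Ashgrove=33 Cedarfen=37 Greywater=28 → close Cedarfen (overflow 27)
  37÷2 = 18 each, +1 to first 1
Round 6: Ashgrove=52 Greywater=46 → close Ashgrove (overflow 42)
  52÷1 = 52 each, +1 to first 0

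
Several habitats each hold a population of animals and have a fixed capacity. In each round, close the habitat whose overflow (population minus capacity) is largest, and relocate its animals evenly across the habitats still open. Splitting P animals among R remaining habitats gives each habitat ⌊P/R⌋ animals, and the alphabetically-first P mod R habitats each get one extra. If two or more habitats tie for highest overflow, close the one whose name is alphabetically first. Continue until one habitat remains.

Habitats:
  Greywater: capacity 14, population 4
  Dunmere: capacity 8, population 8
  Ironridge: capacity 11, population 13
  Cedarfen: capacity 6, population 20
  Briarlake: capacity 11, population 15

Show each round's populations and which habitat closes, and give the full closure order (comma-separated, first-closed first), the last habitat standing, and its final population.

Closure order: Cedarfen, Briarlake, Ironridge, Dunmere
Last habitat: Greywater with 60 animals

Round 1: Briarlake=15 Cedarfen=20 Dunmere=8 Greywater=4 Ironridge=13 → close Cedarfen (overflow 14)
  20÷4 = 5 each, +1 to first 0
Round 2: Briarlake=20 Dunmere=13 Greywater=9 Ironridge=18 → close Briarlake (overflow 9)
  20÷3 = 6 each, +1 to first 2
Round 3: Dunmere=20 Greywater=16 Ironridge=24 → close Ironridge (overflow 13)
  24÷2 = 12 each, +1 to first 0
Round 4: Dunmere=32 Greywater=28 → close Dunmere (overflow 24)
  32÷1 = 32 each, +1 to first 0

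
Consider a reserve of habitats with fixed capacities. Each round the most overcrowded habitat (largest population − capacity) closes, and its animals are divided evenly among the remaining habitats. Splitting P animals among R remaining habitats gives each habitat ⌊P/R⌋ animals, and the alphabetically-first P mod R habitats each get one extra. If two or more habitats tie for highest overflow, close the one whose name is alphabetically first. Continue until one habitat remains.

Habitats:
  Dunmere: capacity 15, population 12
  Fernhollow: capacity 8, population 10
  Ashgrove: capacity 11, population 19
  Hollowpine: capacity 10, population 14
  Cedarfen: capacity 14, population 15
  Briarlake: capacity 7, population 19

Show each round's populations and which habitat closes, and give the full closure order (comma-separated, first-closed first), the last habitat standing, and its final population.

Round 1: Ashgrove=19 Briarlake=19 Cedarfen=15 Dunmere=12 Fernhollow=10 Hollowpine=14 → close Briarlake (overflow 12)
  19÷5 = 3 each, +1 to first 4
Round 2: Ashgrove=23 Cedarfen=19 Dunmere=16 Fernhollow=14 Hollowpine=17 → close Ashgrove (overflow 12)
  23÷4 = 5 each, +1 to first 3
Round 3: Cedarfen=25 Dunmere=22 Fernhollow=20 Hollowpine=22 → close Fernhollow (overflow 12)
  20÷3 = 6 each, +1 to first 2
Round 4: Cedarfen=32 Dunmere=29 Hollowpine=28 → close Cedarfen (overflow 18)
  32÷2 = 16 each, +1 to first 0
Round 5: Dunmere=45 Hollowpine=44 → close Hollowpine (overflow 34)
  44÷1 = 44 each, +1 to first 0

Closure order: Briarlake, Ashgrove, Fernhollow, Cedarfen, Hollowpine
Last habitat: Dunmere with 89 animals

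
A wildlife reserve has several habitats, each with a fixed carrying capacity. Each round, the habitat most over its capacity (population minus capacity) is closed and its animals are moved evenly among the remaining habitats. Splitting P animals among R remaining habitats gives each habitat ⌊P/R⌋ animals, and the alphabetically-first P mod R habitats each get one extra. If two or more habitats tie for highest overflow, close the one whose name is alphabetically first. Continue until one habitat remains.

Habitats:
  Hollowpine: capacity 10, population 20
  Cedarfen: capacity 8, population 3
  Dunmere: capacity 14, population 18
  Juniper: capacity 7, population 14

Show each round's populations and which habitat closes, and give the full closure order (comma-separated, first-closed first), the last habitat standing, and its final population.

Round 1: Cedarfen=3 Dunmere=18 Hollowpine=20 Juniper=14 → close Hollowpine (overflow 10)
  20÷3 = 6 each, +1 to first 2
Round 2: Cedarfen=10 Dunmere=25 Juniper=20 → close Juniper (overflow 13)
  20÷2 = 10 each, +1 to first 0
Round 3: Cedarfen=20 Dunmere=35 → close Dunmere (overflow 21)
  35÷1 = 35 each, +1 to first 0

Closure order: Hollowpine, Juniper, Dunmere
Last habitat: Cedarfen with 55 animals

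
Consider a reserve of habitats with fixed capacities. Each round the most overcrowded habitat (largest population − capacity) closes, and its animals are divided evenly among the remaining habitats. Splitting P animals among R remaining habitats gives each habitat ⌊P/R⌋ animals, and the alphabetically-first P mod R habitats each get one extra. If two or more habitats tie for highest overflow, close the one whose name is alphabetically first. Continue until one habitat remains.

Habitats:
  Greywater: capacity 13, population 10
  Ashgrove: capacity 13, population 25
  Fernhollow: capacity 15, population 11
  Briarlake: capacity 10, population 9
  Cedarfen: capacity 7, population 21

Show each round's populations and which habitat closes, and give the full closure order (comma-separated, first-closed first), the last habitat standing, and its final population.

Round 1: Ashgrove=25 Briarlake=9 Cedarfen=21 Fernhollow=11 Greywater=10 → close Cedarfen (overflow 14)
  21÷4 = 5 each, +1 to first 1
Round 2: Ashgrove=31 Briarlake=14 Fernhollow=16 Greywater=15 → close Ashgrove (overflow 18)
  31÷3 = 10 each, +1 to first 1
Round 3: Briarlake=25 Fernhollow=26 Greywater=25 → close Briarlake (overflow 15)
  25÷2 = 12 each, +1 to first 1
Round 4: Fernhollow=39 Greywater=37 → close Fernhollow (overflow 24)
  39÷1 = 39 each, +1 to first 0

Closure order: Cedarfen, Ashgrove, Briarlake, Fernhollow
Last habitat: Greywater with 76 animals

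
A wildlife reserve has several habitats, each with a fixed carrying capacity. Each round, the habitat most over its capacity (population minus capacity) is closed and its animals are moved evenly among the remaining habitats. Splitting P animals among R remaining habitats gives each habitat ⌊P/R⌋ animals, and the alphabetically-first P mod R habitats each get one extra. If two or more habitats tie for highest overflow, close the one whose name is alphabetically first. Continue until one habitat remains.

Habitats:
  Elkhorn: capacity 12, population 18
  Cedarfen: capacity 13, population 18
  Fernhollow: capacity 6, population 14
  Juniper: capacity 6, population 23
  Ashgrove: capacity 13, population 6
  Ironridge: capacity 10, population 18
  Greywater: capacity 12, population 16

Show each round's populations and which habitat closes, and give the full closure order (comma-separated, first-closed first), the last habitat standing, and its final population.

Round 1: Ashgrove=6 Cedarfen=18 Elkhorn=18 Fernhollow=14 Greywater=16 Ironridge=18 Juniper=23 → close Juniper (overflow 17)
  23÷6 = 3 each, +1 to first 5
Round 2: Ashgrove=10 Cedarfen=22 Elkhorn=22 Fernhollow=18 Greywater=20 Ironridge=21 → close Fernhollow (overflow 12)
  18÷5 = 3 each, +1 to first 3
Round 3: Ashgrove=14 Cedarfen=26 Elkhorn=26 Greywater=23 Ironridge=24 → close Elkhorn (overflow 14)
  26÷4 = 6 each, +1 to first 2
Round 4: Ashgrove=21 Cedarfen=33 Greywater=29 Ironridge=30 → close Cedarfen (overflow 20)
  33÷3 = 11 each, +1 to first 0
Round 5: Ashgrove=32 Greywater=40 Ironridge=41 → close Ironridge (overflow 31)
  41÷2 = 20 each, +1 to first 1
Round 6: Ashgrove=53 Greywater=60 → close Greywater (overflow 48)
  60÷1 = 60 each, +1 to first 0

Closure order: Juniper, Fernhollow, Elkhorn, Cedarfen, Ironridge, Greywater
Last habitat: Ashgrove with 113 animals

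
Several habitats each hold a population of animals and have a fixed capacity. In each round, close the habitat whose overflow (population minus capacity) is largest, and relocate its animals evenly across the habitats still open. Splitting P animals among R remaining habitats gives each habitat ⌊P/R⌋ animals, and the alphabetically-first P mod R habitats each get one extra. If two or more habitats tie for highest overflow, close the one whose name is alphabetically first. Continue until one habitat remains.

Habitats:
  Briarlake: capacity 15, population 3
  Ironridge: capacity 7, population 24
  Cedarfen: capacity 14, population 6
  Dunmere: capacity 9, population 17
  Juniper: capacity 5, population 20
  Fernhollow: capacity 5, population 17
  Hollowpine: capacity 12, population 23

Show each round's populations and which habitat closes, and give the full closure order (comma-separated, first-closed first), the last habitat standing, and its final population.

Closure order: Ironridge, Juniper, Fernhollow, Hollowpine, Dunmere, Cedarfen
Last habitat: Briarlake with 110 animals

Round 1: Briarlake=3 Cedarfen=6 Dunmere=17 Fernhollow=17 Hollowpine=23 Ironridge=24 Juniper=20 → close Ironridge (overflow 17)
  24÷6 = 4 each, +1 to first 0
Round 2: Briarlake=7 Cedarfen=10 Dunmere=21 Fernhollow=21 Hollowpine=27 Juniper=24 → close Juniper (overflow 19)
  24÷5 = 4 each, +1 to first 4
Round 3: Briarlake=12 Cedarfen=15 Dunmere=26 Fernhollow=26 Hollowpine=31 → close Fernhollow (overflow 21)
  26÷4 = 6 each, +1 to first 2
Round 4: Briarlake=19 Cedarfen=22 Dunmere=32 Hollowpine=37 → close Hollowpine (overflow 25)
  37÷3 = 12 each, +1 to first 1
Round 5: Briarlake=32 Cedarfen=34 Dunmere=44 → close Dunmere (overflow 35)
  44÷2 = 22 each, +1 to first 0
Round 6: Briarlake=54 Cedarfen=56 → close Cedarfen (overflow 42)
  56÷1 = 56 each, +1 to first 0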